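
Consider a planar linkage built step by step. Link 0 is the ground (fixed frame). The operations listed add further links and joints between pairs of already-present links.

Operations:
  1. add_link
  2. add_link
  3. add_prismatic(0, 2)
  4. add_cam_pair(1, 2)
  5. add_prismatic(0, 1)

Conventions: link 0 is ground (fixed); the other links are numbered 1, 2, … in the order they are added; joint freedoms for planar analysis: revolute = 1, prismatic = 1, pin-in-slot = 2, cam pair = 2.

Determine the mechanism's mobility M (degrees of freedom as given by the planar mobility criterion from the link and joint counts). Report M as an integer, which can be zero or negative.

L=1 J1=0 J2=0
add link → L=2 J1=0 J2=0
add link → L=3 J1=0 J2=0
P@0,2 dof=1 J1 → L=3 J1=1 J2=0
C@1,2 dof=2 J2 → L=3 J1=1 J2=1
P@0,1 dof=1 J1 → L=3 J1=2 J2=1
M=3(L−1)−2J1−J2=3·2−2·2−1=1

M = 1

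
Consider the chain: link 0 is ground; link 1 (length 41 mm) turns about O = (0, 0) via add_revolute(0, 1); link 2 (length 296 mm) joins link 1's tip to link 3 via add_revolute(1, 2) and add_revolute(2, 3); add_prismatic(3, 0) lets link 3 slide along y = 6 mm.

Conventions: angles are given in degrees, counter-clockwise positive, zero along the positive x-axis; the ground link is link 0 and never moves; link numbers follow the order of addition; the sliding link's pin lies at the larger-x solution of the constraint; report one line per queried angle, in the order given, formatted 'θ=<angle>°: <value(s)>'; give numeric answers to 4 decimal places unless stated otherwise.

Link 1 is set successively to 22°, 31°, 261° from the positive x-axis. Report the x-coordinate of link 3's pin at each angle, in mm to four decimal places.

geometry: r = 41 mm, L = 296 mm, e = 6 mm
θ=22°: crank pin P = (r cos θ, r sin θ) = (38.014538, 15.358870)
θ=22°: h = r sin θ − e = 15.358870 − 6 = 9.358870
θ=22°: x = r cos θ + √(L² − h²) = 38.014538 + 295.852010 = 333.866548
θ=31°: crank pin P = (r cos θ, r sin θ) = (35.143859, 21.116561)
θ=31°: h = r sin θ − e = 21.116561 − 6 = 15.116561
θ=31°: x = r cos θ + √(L² − h²) = 35.143859 + 295.613751 = 330.757610
θ=261°: crank pin P = (r cos θ, r sin θ) = (-6.413813, -40.495222)
θ=261°: h = r sin θ − e = -40.495222 − 6 = -46.495222
θ=261°: x = r cos θ + √(L² − h²) = -6.413813 + 292.325494 = 285.911681

θ=22°: 333.8665
θ=31°: 330.7576
θ=261°: 285.9117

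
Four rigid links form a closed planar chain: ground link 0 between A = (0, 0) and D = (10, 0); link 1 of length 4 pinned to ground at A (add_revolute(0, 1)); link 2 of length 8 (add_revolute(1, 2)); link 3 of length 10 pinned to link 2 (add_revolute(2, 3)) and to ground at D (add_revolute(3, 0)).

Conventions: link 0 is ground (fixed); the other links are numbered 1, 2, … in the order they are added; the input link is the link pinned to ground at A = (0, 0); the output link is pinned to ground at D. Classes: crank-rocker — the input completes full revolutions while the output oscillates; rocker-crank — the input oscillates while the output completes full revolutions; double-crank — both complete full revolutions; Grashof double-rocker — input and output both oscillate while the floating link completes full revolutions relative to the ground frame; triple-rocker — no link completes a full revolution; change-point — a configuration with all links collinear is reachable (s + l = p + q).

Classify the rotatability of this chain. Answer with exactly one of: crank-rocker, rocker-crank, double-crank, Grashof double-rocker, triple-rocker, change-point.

lengths: ground=10, input=4, coupler=8, output=10
sorted: s=4 (shortest), l=10 (longest), p+q=18
s + l = 14 vs p + q = 18
s + l < p + q (Grashof) with shortest = input link → crank-rocker

crank-rocker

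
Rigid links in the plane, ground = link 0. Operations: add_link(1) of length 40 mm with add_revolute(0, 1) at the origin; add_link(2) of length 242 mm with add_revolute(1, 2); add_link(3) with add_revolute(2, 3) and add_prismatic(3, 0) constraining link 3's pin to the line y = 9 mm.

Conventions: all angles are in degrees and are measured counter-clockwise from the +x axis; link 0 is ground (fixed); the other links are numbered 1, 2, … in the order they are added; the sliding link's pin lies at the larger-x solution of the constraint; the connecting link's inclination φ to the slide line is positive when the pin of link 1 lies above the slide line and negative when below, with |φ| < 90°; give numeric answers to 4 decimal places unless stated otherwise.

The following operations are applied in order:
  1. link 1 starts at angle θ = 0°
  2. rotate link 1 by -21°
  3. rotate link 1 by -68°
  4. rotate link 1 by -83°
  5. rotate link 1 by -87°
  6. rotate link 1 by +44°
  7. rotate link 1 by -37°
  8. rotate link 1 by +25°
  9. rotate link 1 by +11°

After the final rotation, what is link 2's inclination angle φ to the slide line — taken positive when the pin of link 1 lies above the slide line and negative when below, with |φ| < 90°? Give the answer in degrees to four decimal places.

geometry: r = 40 mm, L = 242 mm, e = 9 mm; θ starts at 0°
rotate link 1 by -21°: θ ← 0° -21° = -21°
rotate link 1 by -68°: θ ← -21° -68° = -89°
rotate link 1 by -83°: θ ← -89° -83° = -172°
rotate link 1 by -87°: θ ← -172° -87° = -259°
rotate link 1 by +44°: θ ← -259° +44° = -215°
rotate link 1 by -37°: θ ← -215° -37° = -252°
rotate link 1 by +25°: θ ← -252° +25° = -227°
rotate link 1 by +11°: θ ← -227° +11° = -216°
h = r sin θ − e = 23.511410 − 9 = 14.511410
sin φ = h / L = 14.511410 / 242 = 0.05996450
φ = arcsin(0.05996450) = 3.437775°

3.4378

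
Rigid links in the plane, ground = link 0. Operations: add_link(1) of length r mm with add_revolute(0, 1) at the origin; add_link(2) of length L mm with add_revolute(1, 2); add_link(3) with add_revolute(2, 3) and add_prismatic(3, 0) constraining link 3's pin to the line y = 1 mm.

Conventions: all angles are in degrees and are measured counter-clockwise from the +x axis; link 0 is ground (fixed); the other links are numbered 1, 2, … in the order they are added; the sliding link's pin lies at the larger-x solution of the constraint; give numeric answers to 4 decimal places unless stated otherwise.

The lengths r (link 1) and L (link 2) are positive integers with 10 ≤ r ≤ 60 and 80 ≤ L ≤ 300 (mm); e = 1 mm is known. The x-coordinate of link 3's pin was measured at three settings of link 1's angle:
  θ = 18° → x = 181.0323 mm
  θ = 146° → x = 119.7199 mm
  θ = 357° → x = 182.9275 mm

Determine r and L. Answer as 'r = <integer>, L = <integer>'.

constraint per measurement: (x − r cos θ)² + (r sin θ − e)² = L²
subtracting the θ₁ and θ₂ equations cancels the r² and L² terms:
r = (x₁² − x₂²) / (2[(x₁cos θ₁ + e sin θ₁) − (x₂cos θ₂ + e sin θ₂)]) = 34.0000 → r = 34
L² = (x₁ − r cos θ₁)² + (r sin θ₁ − e)² = 22200.9880 → L = 149.0000 → L = 149
check at θ₃=357°: x = 182.9275 (printed 182.9275) ✓

r = 34, L = 149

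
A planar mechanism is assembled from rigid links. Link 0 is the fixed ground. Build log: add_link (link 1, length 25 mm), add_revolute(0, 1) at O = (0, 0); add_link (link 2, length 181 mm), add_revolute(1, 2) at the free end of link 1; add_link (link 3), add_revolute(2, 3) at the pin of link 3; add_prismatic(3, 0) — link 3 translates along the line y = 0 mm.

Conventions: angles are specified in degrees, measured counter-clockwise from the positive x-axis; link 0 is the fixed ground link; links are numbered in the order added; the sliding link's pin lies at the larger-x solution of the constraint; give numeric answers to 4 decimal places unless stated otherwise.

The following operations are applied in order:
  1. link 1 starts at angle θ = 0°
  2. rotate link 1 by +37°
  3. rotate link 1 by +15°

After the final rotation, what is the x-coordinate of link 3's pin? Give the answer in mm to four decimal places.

geometry: r = 25 mm, L = 181 mm, e = 0 mm; θ starts at 0°
rotate link 1 by +37°: θ ← 0° +37° = 37°
rotate link 1 by +15°: θ ← 37° +15° = 52°
crank pin P = (r cos θ, r sin θ) = (15.391537, 19.700269)
h = r sin θ − e = 19.700269 − 0 = 19.700269
x = r cos θ + √(L² − h²) = 15.391537 + 179.924705 = 195.316242

195.3162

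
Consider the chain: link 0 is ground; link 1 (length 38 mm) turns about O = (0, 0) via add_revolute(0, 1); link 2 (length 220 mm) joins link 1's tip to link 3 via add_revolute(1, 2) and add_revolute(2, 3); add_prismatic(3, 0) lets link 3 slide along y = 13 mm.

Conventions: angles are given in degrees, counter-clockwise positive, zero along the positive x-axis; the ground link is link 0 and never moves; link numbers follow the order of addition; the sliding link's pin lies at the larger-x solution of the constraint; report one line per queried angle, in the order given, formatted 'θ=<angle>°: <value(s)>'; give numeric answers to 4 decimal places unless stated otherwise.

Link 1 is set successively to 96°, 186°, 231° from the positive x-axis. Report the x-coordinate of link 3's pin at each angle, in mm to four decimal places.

geometry: r = 38 mm, L = 220 mm, e = 13 mm
θ=96°: crank pin P = (r cos θ, r sin θ) = (-3.972082, 37.791832)
θ=96°: h = r sin θ − e = 37.791832 − 13 = 24.791832
θ=96°: x = r cos θ + √(L² − h²) = -3.972082 + 218.598639 = 214.626558
θ=186°: crank pin P = (r cos θ, r sin θ) = (-37.791832, -3.972082)
θ=186°: h = r sin θ − e = -3.972082 − 13 = -16.972082
θ=186°: x = r cos θ + √(L² − h²) = -37.791832 + 219.344360 = 181.552528
θ=231°: crank pin P = (r cos θ, r sin θ) = (-23.914175, -29.531547)
θ=231°: h = r sin θ − e = -29.531547 − 13 = -42.531547
θ=231°: x = r cos θ + √(L² − h²) = -23.914175 + 215.849641 = 191.935466

θ=96°: 214.6266
θ=186°: 181.5525
θ=231°: 191.9355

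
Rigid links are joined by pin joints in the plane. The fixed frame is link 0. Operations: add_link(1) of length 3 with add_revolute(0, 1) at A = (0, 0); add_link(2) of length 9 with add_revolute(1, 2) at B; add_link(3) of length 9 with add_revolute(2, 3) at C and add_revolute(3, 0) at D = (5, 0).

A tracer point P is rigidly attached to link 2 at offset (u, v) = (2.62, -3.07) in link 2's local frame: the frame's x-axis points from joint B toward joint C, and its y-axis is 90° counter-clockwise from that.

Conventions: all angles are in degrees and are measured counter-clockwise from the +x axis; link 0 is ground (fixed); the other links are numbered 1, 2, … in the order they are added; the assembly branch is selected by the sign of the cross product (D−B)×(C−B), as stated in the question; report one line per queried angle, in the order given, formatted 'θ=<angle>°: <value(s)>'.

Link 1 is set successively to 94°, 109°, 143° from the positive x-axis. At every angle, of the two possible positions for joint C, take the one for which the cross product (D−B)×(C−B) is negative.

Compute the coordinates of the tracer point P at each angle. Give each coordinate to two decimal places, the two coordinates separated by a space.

A=(0,0), D=(5.00,0)
θ=94°: B = A + 3.00·(cos94°, sin94°) = (-0.2093, 2.9927)
θ=94°: |BD| = 6.0077
θ=94°: circle(B,9.00) ∩ circle(D,9.00): a=3.0039, h=8.4839
θ=94°:   candidates: C₊=(6.6216,8.8527) cross=50.969; C₋=(-1.8308,-5.8600) cross=-50.969
θ=94°:   branch - wants cross < 0 → take C=(-1.8308,-5.8600) (cross=-50.969)
θ=94°: ex = (C−B)/|BC| = (-0.1802,-0.9836); ey = (0.9836,-0.1802)
θ=94°: P = B + 2.62·ex + -3.07·ey = (-3.7011,0.9687)
θ=109°: B = A + 3.00·(cos109°, sin109°) = (-0.9767, 2.8366)
θ=109°: |BD| = 6.6157
θ=109°: circle(B,9.00) ∩ circle(D,9.00): a=3.3078, h=8.3701
θ=109°:   candidates: C₊=(5.6004,8.9799) cross=55.374; C₋=(-1.5771,-6.1434) cross=-55.374
θ=109°:   branch - wants cross < 0 → take C=(-1.5771,-6.1434) (cross=-55.374)
θ=109°: ex = (C−B)/|BC| = (-0.0667,-0.9978); ey = (0.9978,-0.0667)
θ=109°: P = B + 2.62·ex + -3.07·ey = (-4.2147,0.4272)
θ=143°: B = A + 3.00·(cos143°, sin143°) = (-2.3959, 1.8054)
θ=143°: |BD| = 7.6131
θ=143°: circle(B,9.00) ∩ circle(D,9.00): a=3.8065, h=8.1554
θ=143°:   candidates: C₊=(3.2361,8.8255) cross=62.088; C₋=(-0.6320,-7.0200) cross=-62.088
θ=143°:   branch - wants cross < 0 → take C=(-0.6320,-7.0200) (cross=-62.088)
θ=143°: ex = (C−B)/|BC| = (0.1960,-0.9806); ey = (0.9806,0.1960)
θ=143°: P = B + 2.62·ex + -3.07·ey = (-4.8929,-1.3654)

θ=94°: -3.70 0.97
θ=109°: -4.21 0.43
θ=143°: -4.89 -1.37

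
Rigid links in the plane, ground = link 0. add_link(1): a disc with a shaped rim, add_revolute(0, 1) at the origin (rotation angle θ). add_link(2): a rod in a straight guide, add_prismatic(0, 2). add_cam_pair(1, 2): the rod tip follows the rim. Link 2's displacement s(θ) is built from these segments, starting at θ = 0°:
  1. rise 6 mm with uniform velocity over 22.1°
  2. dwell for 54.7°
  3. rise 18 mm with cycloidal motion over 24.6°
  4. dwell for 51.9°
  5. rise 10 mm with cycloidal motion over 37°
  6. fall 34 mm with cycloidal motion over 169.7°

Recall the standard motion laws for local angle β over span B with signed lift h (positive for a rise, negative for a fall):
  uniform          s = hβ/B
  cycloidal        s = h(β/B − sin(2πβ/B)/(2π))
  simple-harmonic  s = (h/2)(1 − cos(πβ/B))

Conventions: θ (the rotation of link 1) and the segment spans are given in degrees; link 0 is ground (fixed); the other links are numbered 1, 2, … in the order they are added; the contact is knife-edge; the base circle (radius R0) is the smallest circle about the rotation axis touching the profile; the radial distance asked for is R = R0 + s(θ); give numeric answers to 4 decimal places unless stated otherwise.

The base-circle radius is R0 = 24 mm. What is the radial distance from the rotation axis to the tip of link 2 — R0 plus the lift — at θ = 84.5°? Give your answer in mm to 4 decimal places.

segment 1 (0° to 22.1°, uniform, h = 6) is passed completely: s = 0.0000 + (6) = 6.0000
segment 2 (22.1° to 76.8°, dwell): s unchanged at 6.0000
θ = 84.5° falls in segment 3 (76.8° to 101.4°, cycloidal, h = 18): β = 84.5 − 76.8 = 7.7°, B = 24.6°; Δs = 18·(0.3130 − sin(2π·0.3130)/(2π)) = 2.9909; s = 6.0000 + 2.9909 = 8.9909
R = R0 + s = 24 + 8.9909 = 32.9909

32.9909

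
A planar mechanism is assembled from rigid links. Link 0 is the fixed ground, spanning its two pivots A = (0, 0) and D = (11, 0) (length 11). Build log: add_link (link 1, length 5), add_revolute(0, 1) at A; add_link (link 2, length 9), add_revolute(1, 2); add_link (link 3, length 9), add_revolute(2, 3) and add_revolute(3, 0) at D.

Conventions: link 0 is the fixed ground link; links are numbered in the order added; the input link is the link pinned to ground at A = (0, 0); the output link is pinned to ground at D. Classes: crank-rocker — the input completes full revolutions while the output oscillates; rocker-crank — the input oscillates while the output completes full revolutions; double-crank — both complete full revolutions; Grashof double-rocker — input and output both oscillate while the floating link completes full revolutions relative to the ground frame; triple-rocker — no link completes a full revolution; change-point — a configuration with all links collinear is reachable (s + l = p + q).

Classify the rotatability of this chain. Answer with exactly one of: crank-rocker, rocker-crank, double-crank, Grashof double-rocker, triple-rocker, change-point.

lengths: ground=11, input=5, coupler=9, output=9
sorted: s=5 (shortest), l=11 (longest), p+q=18
s + l = 16 vs p + q = 18
s + l < p + q (Grashof) with shortest = input link → crank-rocker

crank-rocker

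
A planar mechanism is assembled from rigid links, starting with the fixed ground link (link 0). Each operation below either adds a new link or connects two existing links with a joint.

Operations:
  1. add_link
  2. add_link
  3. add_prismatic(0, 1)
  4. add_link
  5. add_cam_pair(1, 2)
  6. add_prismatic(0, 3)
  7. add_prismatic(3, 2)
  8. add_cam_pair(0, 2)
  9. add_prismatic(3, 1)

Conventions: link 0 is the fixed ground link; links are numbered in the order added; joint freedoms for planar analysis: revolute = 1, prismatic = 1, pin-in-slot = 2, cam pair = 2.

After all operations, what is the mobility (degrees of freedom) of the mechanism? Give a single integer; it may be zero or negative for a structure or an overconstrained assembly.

L=1 J1=0 J2=0
add link → L=2 J1=0 J2=0
add link → L=3 J1=0 J2=0
P@0,1 dof=1 J1 → L=3 J1=1 J2=0
add link → L=4 J1=1 J2=0
C@1,2 dof=2 J2 → L=4 J1=1 J2=1
P@0,3 dof=1 J1 → L=4 J1=2 J2=1
P@3,2 dof=1 J1 → L=4 J1=3 J2=1
C@0,2 dof=2 J2 → L=4 J1=3 J2=2
P@3,1 dof=1 J1 → L=4 J1=4 J2=2
M=3(L−1)−2J1−J2=3·3−2·4−2=-1

M = -1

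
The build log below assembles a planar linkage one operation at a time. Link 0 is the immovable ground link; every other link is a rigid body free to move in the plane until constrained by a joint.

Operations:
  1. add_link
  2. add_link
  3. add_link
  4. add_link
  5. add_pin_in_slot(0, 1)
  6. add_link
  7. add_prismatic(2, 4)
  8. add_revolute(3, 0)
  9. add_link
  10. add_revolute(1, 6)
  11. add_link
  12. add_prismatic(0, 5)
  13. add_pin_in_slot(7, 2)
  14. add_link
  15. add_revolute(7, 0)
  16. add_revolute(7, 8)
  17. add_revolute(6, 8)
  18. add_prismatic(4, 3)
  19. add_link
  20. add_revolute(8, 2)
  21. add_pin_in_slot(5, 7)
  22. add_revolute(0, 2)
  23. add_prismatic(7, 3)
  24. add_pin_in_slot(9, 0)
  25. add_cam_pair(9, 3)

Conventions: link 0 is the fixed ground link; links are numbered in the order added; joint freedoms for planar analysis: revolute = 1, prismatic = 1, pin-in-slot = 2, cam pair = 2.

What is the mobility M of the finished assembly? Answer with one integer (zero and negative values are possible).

L=1 J1=0 J2=0
add link → L=2 J1=0 J2=0
add link → L=3 J1=0 J2=0
add link → L=4 J1=0 J2=0
add link → L=5 J1=0 J2=0
PS@0,1 dof=2 J2 → L=5 J1=0 J2=1
add link → L=6 J1=0 J2=1
P@2,4 dof=1 J1 → L=6 J1=1 J2=1
R@3,0 dof=1 J1 → L=6 J1=2 J2=1
add link → L=7 J1=2 J2=1
R@1,6 dof=1 J1 → L=7 J1=3 J2=1
add link → L=8 J1=3 J2=1
P@0,5 dof=1 J1 → L=8 J1=4 J2=1
PS@7,2 dof=2 J2 → L=8 J1=4 J2=2
add link → L=9 J1=4 J2=2
R@7,0 dof=1 J1 → L=9 J1=5 J2=2
R@7,8 dof=1 J1 → L=9 J1=6 J2=2
R@6,8 dof=1 J1 → L=9 J1=7 J2=2
P@4,3 dof=1 J1 → L=9 J1=8 J2=2
add link → L=10 J1=8 J2=2
R@8,2 dof=1 J1 → L=10 J1=9 J2=2
PS@5,7 dof=2 J2 → L=10 J1=9 J2=3
R@0,2 dof=1 J1 → L=10 J1=10 J2=3
P@7,3 dof=1 J1 → L=10 J1=11 J2=3
PS@9,0 dof=2 J2 → L=10 J1=11 J2=4
C@9,3 dof=2 J2 → L=10 J1=11 J2=5
M=3(L−1)−2J1−J2=3·9−2·11−5=0

M = 0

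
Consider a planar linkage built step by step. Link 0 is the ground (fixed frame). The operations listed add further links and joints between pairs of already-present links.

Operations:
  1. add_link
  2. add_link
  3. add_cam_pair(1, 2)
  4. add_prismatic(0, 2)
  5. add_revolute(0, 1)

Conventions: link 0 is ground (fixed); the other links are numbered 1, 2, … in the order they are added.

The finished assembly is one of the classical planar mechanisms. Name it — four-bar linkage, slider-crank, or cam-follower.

links: 3 (incl. ground); joints: 1 revolute, 1 prismatic, 1 higher (cam) pair, forming one closed loop
3 links, revolute + prismatic + higher pair in one loop → cam-follower

cam-follower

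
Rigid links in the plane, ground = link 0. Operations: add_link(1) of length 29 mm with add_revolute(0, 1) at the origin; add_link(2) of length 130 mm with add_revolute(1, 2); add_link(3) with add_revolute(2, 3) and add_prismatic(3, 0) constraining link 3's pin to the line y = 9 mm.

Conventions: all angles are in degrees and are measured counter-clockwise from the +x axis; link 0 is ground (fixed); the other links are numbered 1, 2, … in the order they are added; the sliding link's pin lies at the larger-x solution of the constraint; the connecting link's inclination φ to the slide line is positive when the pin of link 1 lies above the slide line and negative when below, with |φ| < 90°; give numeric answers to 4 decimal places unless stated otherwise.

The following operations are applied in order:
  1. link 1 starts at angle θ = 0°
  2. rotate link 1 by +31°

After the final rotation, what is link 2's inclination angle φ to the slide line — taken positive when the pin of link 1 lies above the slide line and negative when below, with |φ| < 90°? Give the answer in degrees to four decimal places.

geometry: r = 29 mm, L = 130 mm, e = 9 mm; θ starts at 0°
rotate link 1 by +31°: θ ← 0° +31° = 31°
h = r sin θ − e = 14.936104 − 9 = 5.936104
sin φ = h / L = 5.936104 / 130 = 0.04566234
φ = arcsin(0.04566234) = 2.617169°

2.6172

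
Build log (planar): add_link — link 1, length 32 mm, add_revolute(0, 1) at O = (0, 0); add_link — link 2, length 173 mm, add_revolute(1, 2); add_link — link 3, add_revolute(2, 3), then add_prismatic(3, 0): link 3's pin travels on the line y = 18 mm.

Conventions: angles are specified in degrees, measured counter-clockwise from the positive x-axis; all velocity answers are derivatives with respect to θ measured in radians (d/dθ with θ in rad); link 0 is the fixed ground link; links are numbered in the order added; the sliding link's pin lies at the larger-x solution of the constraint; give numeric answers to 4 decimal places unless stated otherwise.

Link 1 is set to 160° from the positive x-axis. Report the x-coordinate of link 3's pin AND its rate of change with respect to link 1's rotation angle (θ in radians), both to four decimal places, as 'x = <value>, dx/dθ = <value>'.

geometry: r = 32 mm, L = 173 mm, e = 18 mm
crank pin P = (r cos θ, r sin θ) = (-30.070164, 10.944645)
h = r sin θ − e = 10.944645 − 18 = -7.055355
x = r cos θ + √(L² − h²) = -30.070164 + 172.856073 = 142.785909
dx/dθ = −r sin θ − h·r cos θ/√(L² − h²) (θ in radians; h = -7.055355) = -12.171999

x = 142.7859, dx/dθ = -12.1720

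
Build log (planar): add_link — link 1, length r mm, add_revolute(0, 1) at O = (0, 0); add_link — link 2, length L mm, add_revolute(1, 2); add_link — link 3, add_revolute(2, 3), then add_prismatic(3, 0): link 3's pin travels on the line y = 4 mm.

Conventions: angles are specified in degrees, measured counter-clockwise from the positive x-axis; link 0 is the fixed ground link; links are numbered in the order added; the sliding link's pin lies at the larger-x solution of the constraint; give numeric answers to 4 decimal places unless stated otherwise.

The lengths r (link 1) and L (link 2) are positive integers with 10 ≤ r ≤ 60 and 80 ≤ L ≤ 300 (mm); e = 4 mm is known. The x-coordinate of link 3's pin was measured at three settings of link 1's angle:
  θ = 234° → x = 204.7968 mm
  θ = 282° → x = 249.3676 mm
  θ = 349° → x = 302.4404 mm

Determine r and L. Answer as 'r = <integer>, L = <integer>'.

constraint per measurement: (x − r cos θ)² + (r sin θ − e)² = L²
subtracting the θ₁ and θ₂ equations cancels the r² and L² terms:
r = (x₁² − x₂²) / (2[(x₁cos θ₁ + e sin θ₁) − (x₂cos θ₂ + e sin θ₂)]) = 59.0000 → r = 59
L² = (x₁ − r cos θ₁)² + (r sin θ₁ − e)² = 60025.0169 → L = 245.0000 → L = 245
check at θ₃=349°: x = 302.4404 (printed 302.4404) ✓

r = 59, L = 245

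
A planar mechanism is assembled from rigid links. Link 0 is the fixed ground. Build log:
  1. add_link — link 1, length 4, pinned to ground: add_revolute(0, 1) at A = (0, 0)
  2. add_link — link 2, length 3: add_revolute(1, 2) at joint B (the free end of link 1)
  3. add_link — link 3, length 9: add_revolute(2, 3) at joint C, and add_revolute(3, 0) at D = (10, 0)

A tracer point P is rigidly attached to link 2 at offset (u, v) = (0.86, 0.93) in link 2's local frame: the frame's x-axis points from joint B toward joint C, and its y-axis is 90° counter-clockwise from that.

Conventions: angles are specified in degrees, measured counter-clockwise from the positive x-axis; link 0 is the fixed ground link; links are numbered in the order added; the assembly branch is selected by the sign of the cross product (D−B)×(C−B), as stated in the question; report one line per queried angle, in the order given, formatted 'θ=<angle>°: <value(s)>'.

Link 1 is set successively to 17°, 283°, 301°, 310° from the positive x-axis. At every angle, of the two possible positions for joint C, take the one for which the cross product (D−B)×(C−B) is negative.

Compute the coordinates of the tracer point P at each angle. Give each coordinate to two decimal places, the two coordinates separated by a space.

A=(0,0), D=(10.00,0)
θ=17°: B = A + 4.00·(cos17°, sin17°) = (3.8252, 1.1695)
θ=17°: |BD| = 6.2846
θ=17°: circle(B,3.00) ∩ circle(D,9.00): a=-2.5861, h=1.5206
θ=17°:   candidates: C₊=(1.5673,3.1448) cross=9.557; C₋=(1.0014,0.1566) cross=-9.557
θ=17°:   branch - wants cross < 0 → take C=(1.0014,0.1566) (cross=-9.557)
θ=17°: ex = (C−B)/|BC| = (-0.9413,-0.3376); ey = (0.3376,-0.9413)
θ=17°: P = B + 0.86·ex + 0.93·ey = (3.3297,0.0037)
θ=283°: B = A + 4.00·(cos283°, sin283°) = (0.8998, -3.8975)
θ=283°: |BD| = 9.8997
θ=283°: circle(B,3.00) ∩ circle(D,9.00): a=1.3134, h=2.6972
θ=283°:   candidates: C₊=(1.0452,-0.9010) cross=26.702; C₋=(3.1690,-5.8598) cross=-26.702
θ=283°:   branch - wants cross < 0 → take C=(3.1690,-5.8598) (cross=-26.702)
θ=283°: ex = (C−B)/|BC| = (0.7564,-0.6541); ey = (0.6541,0.7564)
θ=283°: P = B + 0.86·ex + 0.93·ey = (2.1586,-3.7566)
θ=301°: B = A + 4.00·(cos301°, sin301°) = (2.0602, -3.4287)
θ=301°: |BD| = 8.6485
θ=301°: circle(B,3.00) ∩ circle(D,9.00): a=0.1617, h=2.9956
θ=301°:   candidates: C₊=(1.0210,-0.6144) cross=25.908; C₋=(3.3962,-6.1147) cross=-25.908
θ=301°:   branch - wants cross < 0 → take C=(3.3962,-6.1147) (cross=-25.908)
θ=301°: ex = (C−B)/|BC| = (0.4454,-0.8954); ey = (0.8954,0.4454)
θ=301°: P = B + 0.86·ex + 0.93·ey = (3.2758,-3.7845)
θ=310°: B = A + 4.00·(cos310°, sin310°) = (2.5712, -3.0642)
θ=310°: |BD| = 8.0360
θ=310°: circle(B,3.00) ∩ circle(D,9.00): a=-0.4619, h=2.9642
θ=310°:   candidates: C₊=(1.0139,-0.5000) cross=23.821; C₋=(3.2745,-5.9806) cross=-23.821
θ=310°:   branch - wants cross < 0 → take C=(3.2745,-5.9806) (cross=-23.821)
θ=310°: ex = (C−B)/|BC| = (0.2344,-0.9721); ey = (0.9721,0.2344)
θ=310°: P = B + 0.86·ex + 0.93·ey = (3.6768,-3.6822)

θ=17°: 3.33 0.00
θ=283°: 2.16 -3.76
θ=301°: 3.28 -3.78
θ=310°: 3.68 -3.68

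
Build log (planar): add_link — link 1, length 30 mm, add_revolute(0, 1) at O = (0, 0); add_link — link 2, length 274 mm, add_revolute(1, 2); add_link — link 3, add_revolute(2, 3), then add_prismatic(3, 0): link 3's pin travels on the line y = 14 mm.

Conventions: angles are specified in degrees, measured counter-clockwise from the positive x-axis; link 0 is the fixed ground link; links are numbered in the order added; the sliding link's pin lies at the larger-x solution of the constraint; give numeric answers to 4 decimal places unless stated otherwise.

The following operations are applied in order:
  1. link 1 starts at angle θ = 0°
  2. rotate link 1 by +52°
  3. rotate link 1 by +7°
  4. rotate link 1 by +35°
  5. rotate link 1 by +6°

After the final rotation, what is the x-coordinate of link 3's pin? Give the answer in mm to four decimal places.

geometry: r = 30 mm, L = 274 mm, e = 14 mm; θ starts at 0°
rotate link 1 by +52°: θ ← 0° +52° = 52°
rotate link 1 by +7°: θ ← 52° +7° = 59°
rotate link 1 by +35°: θ ← 59° +35° = 94°
rotate link 1 by +6°: θ ← 94° +6° = 100°
crank pin P = (r cos θ, r sin θ) = (-5.209445, 29.544233)
h = r sin θ − e = 29.544233 − 14 = 15.544233
x = r cos θ + √(L² − h²) = -5.209445 + 273.558726 = 268.349281

268.3493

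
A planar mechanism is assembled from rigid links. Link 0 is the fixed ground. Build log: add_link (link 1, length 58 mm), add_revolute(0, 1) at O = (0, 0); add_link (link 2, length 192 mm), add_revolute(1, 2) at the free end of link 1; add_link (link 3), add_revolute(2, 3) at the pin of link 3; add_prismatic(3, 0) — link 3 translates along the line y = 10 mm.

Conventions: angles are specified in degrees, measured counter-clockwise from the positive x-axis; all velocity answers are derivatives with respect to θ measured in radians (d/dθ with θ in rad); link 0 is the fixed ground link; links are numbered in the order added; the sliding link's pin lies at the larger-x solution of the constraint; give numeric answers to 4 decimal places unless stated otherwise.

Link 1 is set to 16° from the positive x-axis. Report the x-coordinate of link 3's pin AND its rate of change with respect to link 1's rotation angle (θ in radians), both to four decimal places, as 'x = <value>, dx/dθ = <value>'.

geometry: r = 58 mm, L = 192 mm, e = 10 mm
crank pin P = (r cos θ, r sin θ) = (55.753178, 15.986967)
h = r sin θ − e = 15.986967 − 10 = 5.986967
x = r cos θ + √(L² − h²) = 55.753178 + 191.906634 = 247.659813
dx/dθ = −r sin θ − h·r cos θ/√(L² − h²) (θ in radians; h = 5.986967) = -17.726315

x = 247.6598, dx/dθ = -17.7263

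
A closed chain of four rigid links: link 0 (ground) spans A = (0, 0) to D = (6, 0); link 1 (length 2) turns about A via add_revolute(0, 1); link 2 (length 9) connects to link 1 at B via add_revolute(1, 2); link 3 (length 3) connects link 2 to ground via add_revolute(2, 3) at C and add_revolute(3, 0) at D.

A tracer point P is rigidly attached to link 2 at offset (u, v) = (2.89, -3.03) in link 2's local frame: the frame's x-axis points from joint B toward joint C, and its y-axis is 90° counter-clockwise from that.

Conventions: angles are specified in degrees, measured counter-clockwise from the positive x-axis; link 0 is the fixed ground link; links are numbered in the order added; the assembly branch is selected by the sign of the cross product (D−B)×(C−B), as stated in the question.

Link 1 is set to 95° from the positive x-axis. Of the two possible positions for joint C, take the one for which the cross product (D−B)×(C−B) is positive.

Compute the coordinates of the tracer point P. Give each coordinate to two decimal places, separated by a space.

A=(0,0), D=(6.00,0)
B = A + 2.00·(cos95°, sin95°) = (-0.1743, 1.9924)
|BD| = 6.4878
circle(B,9.00) ∩ circle(D,3.00): a=8.7928, h=1.9202
  candidates: C₊=(8.7833,1.1196) cross=12.458; C₋=(7.6039,-2.5353) cross=-12.458
  branch + wants cross > 0 → take C=(8.7833,1.1196) (cross=12.458)
ex = (C−B)/|BC| = (0.9953,-0.0970); ey = (0.0970,0.9953)
P = B + 2.89·ex + -3.03·ey = (2.4082,-1.3036)

2.41 -1.30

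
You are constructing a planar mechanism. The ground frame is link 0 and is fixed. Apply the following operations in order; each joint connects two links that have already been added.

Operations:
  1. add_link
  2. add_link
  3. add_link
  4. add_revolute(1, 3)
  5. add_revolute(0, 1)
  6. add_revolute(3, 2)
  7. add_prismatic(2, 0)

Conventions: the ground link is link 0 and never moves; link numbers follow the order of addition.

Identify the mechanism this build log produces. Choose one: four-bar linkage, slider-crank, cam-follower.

links: 4 (incl. ground); joints: 3 revolute, 1 prismatic, 0 higher (cam) pair, forming one closed loop
4 links, 3 revolutes + 1 prismatic in one loop → slider-crank

slider-crank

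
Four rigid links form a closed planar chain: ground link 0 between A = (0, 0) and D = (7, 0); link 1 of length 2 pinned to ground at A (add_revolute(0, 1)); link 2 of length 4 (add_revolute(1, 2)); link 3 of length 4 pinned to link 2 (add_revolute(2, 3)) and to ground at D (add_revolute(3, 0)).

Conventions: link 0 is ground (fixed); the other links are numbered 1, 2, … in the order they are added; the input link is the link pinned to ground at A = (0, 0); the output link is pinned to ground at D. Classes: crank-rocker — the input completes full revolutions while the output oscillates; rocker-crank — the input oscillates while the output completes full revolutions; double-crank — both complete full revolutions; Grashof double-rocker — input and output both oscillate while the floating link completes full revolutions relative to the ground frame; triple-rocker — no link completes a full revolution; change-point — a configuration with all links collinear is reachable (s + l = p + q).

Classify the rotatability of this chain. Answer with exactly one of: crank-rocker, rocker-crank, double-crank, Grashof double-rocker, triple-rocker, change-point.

lengths: ground=7, input=2, coupler=4, output=4
sorted: s=2 (shortest), l=7 (longest), p+q=8
s + l = 9 vs p + q = 8
s + l > p + q → non-Grashof → no link fully rotates → triple-rocker

triple-rocker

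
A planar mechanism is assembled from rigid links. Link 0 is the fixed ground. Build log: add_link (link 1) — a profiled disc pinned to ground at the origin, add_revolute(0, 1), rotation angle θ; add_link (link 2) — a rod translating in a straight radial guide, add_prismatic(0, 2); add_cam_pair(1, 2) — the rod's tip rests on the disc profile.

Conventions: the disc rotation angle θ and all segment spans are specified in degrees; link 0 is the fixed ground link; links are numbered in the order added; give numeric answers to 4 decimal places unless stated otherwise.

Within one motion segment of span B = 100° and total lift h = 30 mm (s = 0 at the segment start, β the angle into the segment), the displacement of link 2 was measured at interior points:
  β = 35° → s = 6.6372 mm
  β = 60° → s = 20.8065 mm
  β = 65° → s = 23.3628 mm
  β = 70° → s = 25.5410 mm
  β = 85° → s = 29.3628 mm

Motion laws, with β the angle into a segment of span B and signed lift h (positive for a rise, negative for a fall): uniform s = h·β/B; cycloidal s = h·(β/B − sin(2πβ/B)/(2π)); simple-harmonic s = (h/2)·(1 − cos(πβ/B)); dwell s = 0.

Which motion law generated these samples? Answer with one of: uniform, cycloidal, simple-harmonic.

candidates at β/B = r: uniform s = h·r (linear in β); cycloidal s = h·(r − sin(2πr)/(2π)); simple-harmonic s = (h/2)(1 − cos(πr))
β=35°: printed 6.6372 | uniform 10.5000, cycloidal 6.6372, simple-harmonic 8.1901
β=60°: printed 20.8065 | uniform 18.0000, cycloidal 20.8065, simple-harmonic 19.6353
β=65°: printed 23.3628 | uniform 19.5000, cycloidal 23.3628, simple-harmonic 21.8099
β=70°: printed 25.5410 | uniform 21.0000, cycloidal 25.5410, simple-harmonic 23.8168
β=85°: printed 29.3628 | uniform 25.5000, cycloidal 29.3628, simple-harmonic 28.3651
only one law matches every sample → cycloidal

cycloidal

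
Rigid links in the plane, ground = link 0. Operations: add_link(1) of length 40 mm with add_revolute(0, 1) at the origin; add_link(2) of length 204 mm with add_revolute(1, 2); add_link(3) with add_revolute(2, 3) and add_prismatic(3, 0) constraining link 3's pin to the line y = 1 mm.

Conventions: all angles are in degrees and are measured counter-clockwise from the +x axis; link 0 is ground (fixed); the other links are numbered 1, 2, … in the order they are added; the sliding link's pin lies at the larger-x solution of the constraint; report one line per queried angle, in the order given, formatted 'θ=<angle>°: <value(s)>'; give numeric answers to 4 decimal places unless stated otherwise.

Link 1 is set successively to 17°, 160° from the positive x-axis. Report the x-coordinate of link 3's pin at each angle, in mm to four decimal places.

geometry: r = 40 mm, L = 204 mm, e = 1 mm
θ=17°: crank pin P = (r cos θ, r sin θ) = (38.252190, 11.694868)
θ=17°: h = r sin θ − e = 11.694868 − 1 = 10.694868
θ=17°: x = r cos θ + √(L² − h²) = 38.252190 + 203.719463 = 241.971654
θ=160°: crank pin P = (r cos θ, r sin θ) = (-37.587705, 13.680806)
θ=160°: h = r sin θ − e = 13.680806 − 1 = 12.680806
θ=160°: x = r cos θ + √(L² − h²) = -37.587705 + 203.605494 = 166.017789

θ=17°: 241.9717
θ=160°: 166.0178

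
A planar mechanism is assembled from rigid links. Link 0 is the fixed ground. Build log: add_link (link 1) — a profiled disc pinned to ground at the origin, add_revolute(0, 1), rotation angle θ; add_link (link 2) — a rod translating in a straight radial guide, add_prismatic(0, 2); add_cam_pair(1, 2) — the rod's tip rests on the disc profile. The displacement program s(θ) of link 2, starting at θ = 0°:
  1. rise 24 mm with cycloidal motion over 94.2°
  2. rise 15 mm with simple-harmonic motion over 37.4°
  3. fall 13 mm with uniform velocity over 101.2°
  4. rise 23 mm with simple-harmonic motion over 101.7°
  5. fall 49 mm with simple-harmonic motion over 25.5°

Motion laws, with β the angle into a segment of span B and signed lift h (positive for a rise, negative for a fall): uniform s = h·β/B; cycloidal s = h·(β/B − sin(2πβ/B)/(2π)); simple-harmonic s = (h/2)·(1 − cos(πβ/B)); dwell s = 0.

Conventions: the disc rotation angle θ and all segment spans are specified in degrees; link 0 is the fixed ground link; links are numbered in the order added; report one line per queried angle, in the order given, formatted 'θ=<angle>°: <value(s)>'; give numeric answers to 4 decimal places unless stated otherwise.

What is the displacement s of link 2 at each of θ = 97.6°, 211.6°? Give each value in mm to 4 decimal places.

seg 1 [0°–94.2°] cycloidal, h=24: full span → s += 24 → s = 24.0000
seg 2 [94.2°–131.6°] simple-harmonic, h=15: θ=97.6° here. β=3.4, B=37.4. 15/2·(1 − cos(π·0.0909)) = 0.3038 → s = 24.3038
seg 2 [94.2°–131.6°] simple-harmonic, h=15: full span → s += 15 → s = 39.0000
seg 3 [131.6°–232.8°] uniform, h=-13: θ=211.6° here. β=80, B=101.2. -13·80/101.2 = -10.2767 → s = 28.7233

θ=97.6°: 24.3038
θ=211.6°: 28.7233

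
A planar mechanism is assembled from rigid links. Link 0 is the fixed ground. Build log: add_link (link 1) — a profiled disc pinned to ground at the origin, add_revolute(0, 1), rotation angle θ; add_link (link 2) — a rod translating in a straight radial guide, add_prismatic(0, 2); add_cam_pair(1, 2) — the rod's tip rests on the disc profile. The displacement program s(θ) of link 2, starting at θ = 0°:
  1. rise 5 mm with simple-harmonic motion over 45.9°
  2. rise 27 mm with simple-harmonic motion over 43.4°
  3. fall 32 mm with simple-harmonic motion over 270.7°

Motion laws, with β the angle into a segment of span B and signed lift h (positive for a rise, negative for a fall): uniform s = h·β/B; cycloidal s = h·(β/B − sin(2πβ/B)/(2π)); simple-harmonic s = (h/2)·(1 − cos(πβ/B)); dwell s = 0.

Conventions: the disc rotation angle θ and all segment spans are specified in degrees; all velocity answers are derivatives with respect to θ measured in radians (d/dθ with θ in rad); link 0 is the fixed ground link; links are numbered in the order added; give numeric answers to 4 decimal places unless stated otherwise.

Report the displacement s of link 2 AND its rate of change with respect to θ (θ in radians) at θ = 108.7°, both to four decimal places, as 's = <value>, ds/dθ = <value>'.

seg 1 [0°–45.9°] simple-harmonic, h=5: full span → s += 5 → s = 5.0000
seg 2 [45.9°–89.3°] simple-harmonic, h=27: full span → s += 27 → s = 32.0000
seg 3 [89.3°–360°] simple-harmonic, h=-32: θ=108.7° here. β=19.4, B=270.7. -32/2·(1 − cos(π·0.0717)) = -0.4038 → s = 31.5962
velocity in seg [89.3°–360°] (simple-harmonic), θ in radians: β = 19.4° = 0.3386 rad, B = 270.7° = 4.7246 rad; ds/dθ = (πh/(2B)) sin(πβ/B) = (π·(-32)/(2·4.7246)) sin(π·0.0717) = -2.375157 mm/rad

s = 31.5962, ds/dθ = -2.3752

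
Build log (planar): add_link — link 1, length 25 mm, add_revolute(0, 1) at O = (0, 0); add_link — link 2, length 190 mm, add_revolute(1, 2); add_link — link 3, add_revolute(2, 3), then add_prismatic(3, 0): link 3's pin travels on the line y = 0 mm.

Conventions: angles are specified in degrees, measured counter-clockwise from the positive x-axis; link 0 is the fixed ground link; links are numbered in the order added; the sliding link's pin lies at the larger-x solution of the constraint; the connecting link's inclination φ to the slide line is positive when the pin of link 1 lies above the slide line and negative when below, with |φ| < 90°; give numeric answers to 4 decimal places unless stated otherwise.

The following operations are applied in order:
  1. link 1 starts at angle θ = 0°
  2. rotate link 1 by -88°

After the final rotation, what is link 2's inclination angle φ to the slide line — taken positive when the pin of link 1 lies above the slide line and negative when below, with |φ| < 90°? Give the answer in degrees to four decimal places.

geometry: r = 25 mm, L = 190 mm, e = 0 mm; θ starts at 0°
rotate link 1 by -88°: θ ← 0° -88° = -88°
h = r sin θ − e = -24.984771 − 0 = -24.984771
sin φ = h / L = -24.984771 / 190 = -0.13149879
φ = arcsin(-0.13149879) = -7.556210°

-7.5562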